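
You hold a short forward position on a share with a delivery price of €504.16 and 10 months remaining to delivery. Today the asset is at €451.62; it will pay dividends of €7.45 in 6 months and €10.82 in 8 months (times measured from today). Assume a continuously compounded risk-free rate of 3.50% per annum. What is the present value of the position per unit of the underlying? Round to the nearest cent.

€55.94

PV(remaining dividends) I = 7.45·e^(−0.0350·6/12) + 10.82·e^(−0.0350·8/12) = 17.8912
Current forward F = (S − I)·e^(rT) = (451.62 − 17.8912)·e^(0.0350·10/12) = 433.7288 × 1.029596 = 446.5654
Value (long) = (F − K)·e^(−rT) = (446.5654 − 504.16) × 0.971255 = -55.9390
Short position value = −(long value) = €55.94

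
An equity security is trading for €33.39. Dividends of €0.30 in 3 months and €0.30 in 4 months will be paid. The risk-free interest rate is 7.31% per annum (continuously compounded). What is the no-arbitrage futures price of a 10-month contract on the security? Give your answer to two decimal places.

€34.86

PV(dividends) I = 0.30·e^(−0.0731·3/12) + 0.30·e^(−0.0731·4/12)
I = 0.2946 + 0.2928 = 0.5874
F = (S − I)·e^(rT) = (33.39 − 0.5874) · e^(0.0731·10/12)
= 32.8026 · e^0.060917 = 32.8026 × 1.062811 = €34.86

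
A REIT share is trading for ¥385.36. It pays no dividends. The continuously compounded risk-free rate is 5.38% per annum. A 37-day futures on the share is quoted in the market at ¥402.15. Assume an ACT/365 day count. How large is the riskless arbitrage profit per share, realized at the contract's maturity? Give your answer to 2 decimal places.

¥14.68 per share

Fair futures: F* = S·e^(carry·T), with carry = r = 0.0538
F* = 385.36 · e^(0.0538 × 37/365) = 385.36 · e^0.005454 = 385.36 × 1.005469 = ¥387.4675
Market ¥402.15 > fair ¥387.4675: forward overpriced → cash-and-carry (buy spot, short the forward).
At maturity, profit = |F_mkt − F*| = |402.15 − 387.4675| = ¥14.68 per share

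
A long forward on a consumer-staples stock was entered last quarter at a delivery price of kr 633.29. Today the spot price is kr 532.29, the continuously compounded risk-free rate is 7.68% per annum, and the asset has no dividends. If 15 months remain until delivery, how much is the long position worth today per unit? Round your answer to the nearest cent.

Current fair forward for the remaining 15 months: F = S·e^(r·T), r = 0.0768
F = 532.29 · e^(0.0768 × 15/12) = 532.29 × 1.100759 = 585.9230
Value of long forward = (F − K)·e^(−rT) = (585.9230 − 633.29) · e^(−0.0768·15/12)
= -47.3670 × 0.908464 = -43.03

-kr 43.03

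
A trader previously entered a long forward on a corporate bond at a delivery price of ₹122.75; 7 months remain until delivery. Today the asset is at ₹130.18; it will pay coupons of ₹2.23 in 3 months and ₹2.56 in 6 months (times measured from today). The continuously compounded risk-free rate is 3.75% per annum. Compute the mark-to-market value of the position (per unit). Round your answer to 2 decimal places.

₹5.36

PV(remaining coupons) I = 2.23·e^(−0.0375·3/12) + 2.56·e^(−0.0375·6/12) = 4.7216
Current forward F = (S − I)·e^(rT) = (130.18 − 4.7216)·e^(0.0375·7/12) = 125.4584 × 1.022116 = 128.2330
Value (long) = (F − K)·e^(−rT) = (128.2330 − 122.75) × 0.978363 = 5.3644
Value = ₹5.36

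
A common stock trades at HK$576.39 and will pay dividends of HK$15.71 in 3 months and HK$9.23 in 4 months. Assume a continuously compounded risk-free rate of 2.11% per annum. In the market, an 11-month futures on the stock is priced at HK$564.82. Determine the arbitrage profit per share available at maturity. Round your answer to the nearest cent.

PV(dividends) I = 15.71·e^(−0.0211·3/12) + 9.23·e^(−0.0211·4/12) = 24.7927
Fair futures F* = (S − I)·e^(rT) = (576.39 − 24.7927)·e^0.019342 = 551.5973 × 1.019530 = 562.3700
Market HK$564.82 > fair 562.3700: forward overpriced → cash-and-carry (borrow at r, buy the stock and collect the dividends, short the forward).
Profit at T = |F_mkt − F*| = |564.82 − 562.3700| = HK$2.45 per share

HK$2.45 per share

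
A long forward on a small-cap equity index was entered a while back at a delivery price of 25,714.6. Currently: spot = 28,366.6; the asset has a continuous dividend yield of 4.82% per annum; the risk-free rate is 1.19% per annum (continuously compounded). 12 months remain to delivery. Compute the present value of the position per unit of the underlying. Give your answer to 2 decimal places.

Current fair forward for the remaining 12 months: F = S·e^((r − q)·T), (r − q) = 0.0119 − 0.0482 = -0.0363
F = 28366.6 · e^(-0.0363 × 12/12) = 28366.6 × 0.96435094 = 27355.3574
Value of long forward = (F − K)·e^(−rT) = (27355.3574 − 25714.6) · e^(−0.0119·12/12)
= 1640.7574 × 0.98817052 = 1621.35

1621.35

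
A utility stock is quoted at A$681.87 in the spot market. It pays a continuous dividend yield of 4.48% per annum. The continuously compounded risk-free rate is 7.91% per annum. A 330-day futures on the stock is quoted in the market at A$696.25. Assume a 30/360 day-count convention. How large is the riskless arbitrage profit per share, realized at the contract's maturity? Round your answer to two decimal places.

Fair futures: F* = S·e^(carry·T), with carry = (r − q) = 0.0791 − 0.0448 = 0.0343
F* = 681.87 · e^(0.0343 × 330/360) = 681.87 · e^0.031442 = 681.87 × 1.031942 = A$703.6503
Market A$696.25 < fair A$703.6503: forward underpriced → reverse cash-and-carry (short spot, go long the forward).
At maturity, profit = |F_mkt − F*| = |696.25 − 703.6503| = A$7.40 per share

A$7.40 per share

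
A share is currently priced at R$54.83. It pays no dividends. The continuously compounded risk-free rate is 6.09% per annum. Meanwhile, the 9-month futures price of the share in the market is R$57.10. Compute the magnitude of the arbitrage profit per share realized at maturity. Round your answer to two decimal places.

Fair futures: F* = S·e^(carry·T), with carry = r = 0.0609
F* = 54.83 · e^(0.0609 × 9/12) = 54.83 · e^0.045675 = 54.83 × 1.046734 = R$57.3924
Market R$57.10 < fair R$57.3924: forward underpriced → reverse cash-and-carry (short spot, go long the forward).
At maturity, profit = |F_mkt − F*| = |57.10 − 57.3924| = R$0.29 per share

R$0.29 per share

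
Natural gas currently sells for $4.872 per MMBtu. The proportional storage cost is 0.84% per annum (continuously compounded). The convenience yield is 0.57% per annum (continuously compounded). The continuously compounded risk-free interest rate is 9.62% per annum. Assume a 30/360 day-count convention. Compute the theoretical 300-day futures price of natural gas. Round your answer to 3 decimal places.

Net carry = r + u − y = 0.0962 + 0.0084 − 0.0057 = 0.0989
F = S·e^((r+u−y)T) = 4.872 · e^(0.0989 × 300/360) = 4.872 · e^0.082417
= 4.872 × 1.085909 = $5.291 per MMBtu

$5.291 per MMBtu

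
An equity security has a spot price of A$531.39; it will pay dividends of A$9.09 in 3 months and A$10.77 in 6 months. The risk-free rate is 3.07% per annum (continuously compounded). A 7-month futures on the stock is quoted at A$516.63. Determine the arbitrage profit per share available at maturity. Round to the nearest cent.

A$4.38 per share

PV(dividends) I = 9.09·e^(−0.0307·3/12) + 10.77·e^(−0.0307·6/12) = 19.6264
Fair futures F* = (S − I)·e^(rT) = (531.39 − 19.6264)·e^0.017908 = 511.7636 × 1.018069 = 521.0107
Market A$516.63 < fair 521.0107: forward underpriced → reverse cash-and-carry (short the stock, invest proceeds at r, pay the dividends, go long the forward).
Profit at T = |F_mkt − F*| = |516.63 − 521.0107| = A$4.38 per share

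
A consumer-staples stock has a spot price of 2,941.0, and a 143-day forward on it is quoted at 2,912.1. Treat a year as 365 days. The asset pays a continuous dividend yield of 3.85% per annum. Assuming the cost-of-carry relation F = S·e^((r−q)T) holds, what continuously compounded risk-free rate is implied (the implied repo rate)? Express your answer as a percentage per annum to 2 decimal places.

From F = S·e^((r−q)T): (r − q) = ln(F/S)/T
ln(2912.1/2941.0) = ln(0.990173) = -0.009876
(r − q) = -0.009876 / (143/365) = -0.025208
r = ln(F/S)/T + q = -0.025208 + 0.0385 = 0.013292
r = 1.33%

1.33%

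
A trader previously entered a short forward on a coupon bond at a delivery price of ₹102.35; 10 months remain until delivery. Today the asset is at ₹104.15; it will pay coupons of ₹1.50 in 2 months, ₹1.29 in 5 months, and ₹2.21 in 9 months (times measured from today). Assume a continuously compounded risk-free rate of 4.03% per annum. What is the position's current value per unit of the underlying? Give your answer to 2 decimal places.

-₹0.28

PV(remaining coupons) I = 1.50·e^(−0.0403·2/12) + 1.29·e^(−0.0403·5/12) + 2.21·e^(−0.0403·9/12) = 4.9027
Current forward F = (S − I)·e^(rT) = (104.15 − 4.9027)·e^(0.0403·10/12) = 99.2473 × 1.034154 = 102.6370
Value (long) = (F − K)·e^(−rT) = (102.6370 − 102.35) × 0.966974 = 0.2775
Short position value = −(long value) = -₹0.28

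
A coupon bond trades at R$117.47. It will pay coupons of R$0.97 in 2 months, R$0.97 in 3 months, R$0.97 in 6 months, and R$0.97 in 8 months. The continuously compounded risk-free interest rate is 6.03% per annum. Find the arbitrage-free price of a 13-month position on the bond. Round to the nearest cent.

R$121.36

PV(coupons) I = 0.97·e^(−0.0603·2/12) + 0.97·e^(−0.0603·3/12) + 0.97·e^(−0.0603·6/12) + 0.97·e^(−0.0603·8/12)
I = 0.9603 + 0.9555 + 0.9412 + 0.9318 = 3.7888
F = (S − I)·e^(rT) = (117.47 − 3.7888) · e^(0.0603·13/12)
= 113.6812 · e^0.065325 = 113.6812 × 1.067506 = R$121.36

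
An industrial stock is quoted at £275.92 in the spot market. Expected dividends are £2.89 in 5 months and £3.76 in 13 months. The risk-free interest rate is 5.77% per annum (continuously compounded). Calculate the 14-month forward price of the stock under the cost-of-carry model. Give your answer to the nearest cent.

£288.34

PV(dividends) I = 2.89·e^(−0.0577·5/12) + 3.76·e^(−0.0577·13/12)
I = 2.8213 + 3.5322 = 6.3535
F = (S − I)·e^(rT) = (275.92 − 6.3535) · e^(0.0577·14/12)
= 269.5665 · e^0.067317 = 269.5665 × 1.069634 = £288.34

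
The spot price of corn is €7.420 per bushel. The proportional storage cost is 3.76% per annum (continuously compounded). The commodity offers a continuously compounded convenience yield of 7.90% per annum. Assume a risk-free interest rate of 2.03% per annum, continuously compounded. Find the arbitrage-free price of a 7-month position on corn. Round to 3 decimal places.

€7.329 per bushel

Net carry = r + u − y = 0.0203 + 0.0376 − 0.0790 = -0.0211
F = S·e^((r+u−y)T) = 7.420 · e^(-0.0211 × 7/12) = 7.420 · e^-0.012308
= 7.420 × 0.987767 = €7.329 per bushel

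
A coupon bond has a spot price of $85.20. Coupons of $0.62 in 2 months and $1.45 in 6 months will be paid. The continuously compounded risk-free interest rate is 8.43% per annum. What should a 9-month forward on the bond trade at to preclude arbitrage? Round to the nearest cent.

$88.63

PV(coupons) I = 0.62·e^(−0.0843·2/12) + 1.45·e^(−0.0843·6/12)
I = 0.6113 + 1.3902 = 2.0015
F = (S − I)·e^(rT) = (85.20 − 2.0015) · e^(0.0843·9/12)
= 83.1985 · e^0.063225 = 83.1985 × 1.065266 = $88.63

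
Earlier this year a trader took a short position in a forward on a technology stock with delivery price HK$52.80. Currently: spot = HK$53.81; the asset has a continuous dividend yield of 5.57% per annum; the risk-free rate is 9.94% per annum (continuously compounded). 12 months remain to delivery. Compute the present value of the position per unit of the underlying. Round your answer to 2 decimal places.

-HK$3.09

Current fair forward for the remaining 12 months: F = S·e^((r − q)·T), (r − q) = 0.0994 − 0.0557 = 0.0437
F = 53.81 · e^(0.0437 × 12/12) = 53.81 × 1.044669 = 56.2136
Value of long forward = (F − K)·e^(−rT) = (56.2136 − 52.80) · e^(−0.0994·12/12)
= 3.4136 × 0.905380 = 3.09
Short position value = −(long value) = -HK$3.09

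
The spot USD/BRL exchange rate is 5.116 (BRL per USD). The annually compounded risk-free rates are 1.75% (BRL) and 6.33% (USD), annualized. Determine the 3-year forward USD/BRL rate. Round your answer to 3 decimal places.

4.483

By covered interest parity, F = S · (1+r_BRL)^T / (1+r_USD)^T
= 5.116 × 1.053424 / 1.202174 = 5.116 × 0.876266
F = 4.483 BRL per USD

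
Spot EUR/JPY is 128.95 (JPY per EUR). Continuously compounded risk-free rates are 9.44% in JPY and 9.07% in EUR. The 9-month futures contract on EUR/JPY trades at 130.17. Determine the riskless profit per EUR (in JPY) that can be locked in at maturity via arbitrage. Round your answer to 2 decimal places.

Fair futures: F* = S·e^(carry·T), with carry = (r_JPY − r_EUR) = 0.0944 − 0.0907 = 0.0037
F* = 128.95 · e^(0.0037 × 9/12) = 128.95 · e^0.002775 = 128.95 × 1.002779 = 129.3084
Market 130.17 > fair 129.3084: forward overpriced → cash-and-carry (buy spot, short the forward).
At maturity, profit = |F_mkt − F*| = |130.17 − 129.3084| = 0.86 per EUR (in JPY)

0.86 per EUR (in JPY)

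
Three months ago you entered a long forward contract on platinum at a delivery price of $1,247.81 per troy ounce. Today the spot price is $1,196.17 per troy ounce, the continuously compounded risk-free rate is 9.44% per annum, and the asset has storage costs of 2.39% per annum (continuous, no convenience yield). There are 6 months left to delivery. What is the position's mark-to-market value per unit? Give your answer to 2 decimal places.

Current fair forward for the remaining 6 months: F = S·e^((r + u)·T), (r + u) = 0.0944 + 0.0239 = 0.1183
F = 1196.17 · e^(0.1183 × 6/12) = 1196.17 × 1.06093437 = 1269.0579
Value of long forward = (F − K)·e^(−rT) = (1269.0579 − 1247.81) · e^(−0.0944·6/12)
= 21.2479 × 0.95389660 = 20.27

$20.27 per troy ounce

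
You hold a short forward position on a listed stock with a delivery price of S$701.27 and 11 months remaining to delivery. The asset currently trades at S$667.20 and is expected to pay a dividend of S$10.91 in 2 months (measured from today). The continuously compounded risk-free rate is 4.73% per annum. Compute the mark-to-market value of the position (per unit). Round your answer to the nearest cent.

PV(remaining dividends) I = 10.91·e^(−0.0473·2/12) = 10.8243
Current forward F = (S − I)·e^(rT) = (667.20 − 10.8243)·e^(0.0473·11/12) = 656.3757 × 1.044312 = 685.4610
Value (long) = (F − K)·e^(−rT) = (685.4610 − 701.27) × 0.957568 = -15.1382
Short position value = −(long value) = S$15.14

S$15.14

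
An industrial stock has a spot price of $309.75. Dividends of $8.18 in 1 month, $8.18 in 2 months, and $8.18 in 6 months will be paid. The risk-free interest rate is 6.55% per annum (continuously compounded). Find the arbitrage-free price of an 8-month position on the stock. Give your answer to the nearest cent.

PV(dividends) I = 8.18·e^(−0.0655·1/12) + 8.18·e^(−0.0655·2/12) + 8.18·e^(−0.0655·6/12)
I = 8.1355 + 8.0912 + 7.9164 = 24.1431
F = (S − I)·e^(rT) = (309.75 − 24.1431) · e^(0.0655·8/12)
= 285.6069 · e^0.043667 = 285.6069 × 1.044634 = $298.35

$298.35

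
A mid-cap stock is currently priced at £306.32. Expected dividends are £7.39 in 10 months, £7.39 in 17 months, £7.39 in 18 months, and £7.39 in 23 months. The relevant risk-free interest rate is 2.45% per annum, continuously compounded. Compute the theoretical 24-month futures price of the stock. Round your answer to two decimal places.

PV(dividends) I = 7.39·e^(−0.0245·10/12) + 7.39·e^(−0.0245·17/12) + 7.39·e^(−0.0245·18/12) + 7.39·e^(−0.0245·23/12)
I = 7.2407 + 7.1379 + 7.1233 + 7.0510 = 28.5529
F = (S − I)·e^(rT) = (306.32 − 28.5529) · e^(0.0245·24/12)
= 277.7671 · e^0.049000 = 277.7671 × 1.050220 = £291.72

£291.72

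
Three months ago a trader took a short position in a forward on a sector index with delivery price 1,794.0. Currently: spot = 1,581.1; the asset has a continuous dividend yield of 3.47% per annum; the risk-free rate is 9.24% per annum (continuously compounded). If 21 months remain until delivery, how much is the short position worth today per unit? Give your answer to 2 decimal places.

Current fair forward for the remaining 21 months: F = S·e^((r − q)·T), (r − q) = 0.0924 − 0.0347 = 0.0577
F = 1581.1 · e^(0.0577 × 21/12) = 1581.1 × 1.10624899 = 1749.0903
Value of long forward = (F − K)·e^(−rT) = (1749.0903 − 1794.0) · e^(−0.0924·21/12)
= -44.9097 × 0.85069638 = -38.20
Short position value = −(long value) = 38.20

38.20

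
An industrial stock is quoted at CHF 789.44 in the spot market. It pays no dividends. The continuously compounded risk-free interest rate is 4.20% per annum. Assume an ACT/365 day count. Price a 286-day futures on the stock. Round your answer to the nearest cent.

F = S·e^(rT) = 789.44 · e^(0.0420 × 286/365)
= 789.44 · e^0.032910 = 789.44 × 1.033458
F = CHF 815.85

CHF 815.85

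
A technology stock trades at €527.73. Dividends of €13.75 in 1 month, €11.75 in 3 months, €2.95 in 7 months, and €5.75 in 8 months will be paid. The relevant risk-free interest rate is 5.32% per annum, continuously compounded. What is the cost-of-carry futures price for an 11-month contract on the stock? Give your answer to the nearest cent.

PV(dividends) I = 13.75·e^(−0.0532·1/12) + 11.75·e^(−0.0532·3/12) + 2.95·e^(−0.0532·7/12) + 5.75·e^(−0.0532·8/12)
I = 13.6892 + 11.5948 + 2.8599 + 5.5496 = 33.6935
F = (S − I)·e^(rT) = (527.73 − 33.6935) · e^(0.0532·11/12)
= 494.0365 · e^0.048767 = 494.0365 × 1.049976 = €518.73

€518.73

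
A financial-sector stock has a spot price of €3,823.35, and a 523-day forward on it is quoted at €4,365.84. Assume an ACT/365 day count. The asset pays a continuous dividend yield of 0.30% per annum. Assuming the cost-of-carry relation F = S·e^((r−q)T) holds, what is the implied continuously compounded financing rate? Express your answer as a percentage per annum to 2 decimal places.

9.56%

From F = S·e^((r−q)T): (r − q) = ln(F/S)/T
ln(4365.84/3823.35) = ln(1.141889) = 0.132684
(r − q) = 0.132684 / (523/365) = 0.092600
r = ln(F/S)/T + q = 0.092600 + 0.0030 = 0.095600
r = 9.56%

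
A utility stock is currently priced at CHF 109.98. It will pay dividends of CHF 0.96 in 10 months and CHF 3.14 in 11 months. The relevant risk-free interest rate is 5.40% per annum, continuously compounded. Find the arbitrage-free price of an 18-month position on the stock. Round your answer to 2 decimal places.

PV(dividends) I = 0.96·e^(−0.0540·10/12) + 3.14·e^(−0.0540·11/12)
I = 0.9178 + 2.9884 = 3.9062
F = (S − I)·e^(rT) = (109.98 − 3.9062) · e^(0.0540·18/12)
= 106.0738 · e^0.081000 = 106.0738 × 1.084371 = CHF 115.02

CHF 115.02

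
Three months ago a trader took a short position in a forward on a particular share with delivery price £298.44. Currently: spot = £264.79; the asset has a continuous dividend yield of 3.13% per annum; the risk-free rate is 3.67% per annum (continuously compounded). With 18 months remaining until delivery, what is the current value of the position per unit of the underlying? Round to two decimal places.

£29.81

Current fair forward for the remaining 18 months: F = S·e^((r − q)·T), (r − q) = 0.0367 − 0.0313 = 0.0054
F = 264.79 · e^(0.0054 × 18/12) = 264.79 × 1.008133 = 266.9435
Value of long forward = (F − K)·e^(−rT) = (266.9435 − 298.44) · e^(−0.0367·18/12)
= -31.4965 × 0.946438 = -29.81
Short position value = −(long value) = £29.81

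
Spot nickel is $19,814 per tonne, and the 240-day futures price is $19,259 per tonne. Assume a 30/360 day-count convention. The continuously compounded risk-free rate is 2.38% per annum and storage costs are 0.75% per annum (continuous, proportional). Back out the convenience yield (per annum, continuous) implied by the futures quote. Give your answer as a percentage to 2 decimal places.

7.39%

F = S·e^((r+u−y)T) ⇒ (r+u−y) = ln(F/S)/T
ln(19259/19814) = -0.028410; /T ⇒ -0.042615
y = r + u − ln(F/S)/T = 0.0238 + 0.0075 + 0.042615 = 0.073915
y = 7.39%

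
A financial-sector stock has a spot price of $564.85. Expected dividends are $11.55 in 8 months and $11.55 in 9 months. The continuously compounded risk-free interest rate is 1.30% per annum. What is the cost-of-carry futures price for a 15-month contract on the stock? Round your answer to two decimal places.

$550.84

PV(dividends) I = 11.55·e^(−0.0130·8/12) + 11.55·e^(−0.0130·9/12)
I = 11.4503 + 11.4379 = 22.8882
F = (S − I)·e^(rT) = (564.85 − 22.8882) · e^(0.0130·15/12)
= 541.9618 · e^0.016250 = 541.9618 × 1.016383 = $550.84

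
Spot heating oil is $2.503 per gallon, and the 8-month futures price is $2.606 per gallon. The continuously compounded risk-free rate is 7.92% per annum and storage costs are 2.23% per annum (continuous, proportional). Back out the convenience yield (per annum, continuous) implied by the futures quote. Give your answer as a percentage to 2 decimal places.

4.10%

F = S·e^((r+u−y)T) ⇒ (r+u−y) = ln(F/S)/T
ln(2.606/2.503) = 0.040326; /T ⇒ 0.060489
y = r + u − ln(F/S)/T = 0.0792 + 0.0223 − 0.060489 = 0.041011
y = 4.10%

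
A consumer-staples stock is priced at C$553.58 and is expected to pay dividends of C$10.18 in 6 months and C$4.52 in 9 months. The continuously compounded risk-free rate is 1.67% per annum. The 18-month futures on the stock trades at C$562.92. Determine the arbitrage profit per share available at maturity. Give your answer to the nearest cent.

C$10.23 per share

PV(dividends) I = 10.18·e^(−0.0167·6/12) + 4.52·e^(−0.0167·9/12) = 14.5591
Fair futures F* = (S − I)·e^(rT) = (553.58 − 14.5591)·e^0.025050 = 539.0209 × 1.025366 = 552.6937
Market C$562.92 > fair 552.6937: forward overpriced → cash-and-carry (borrow at r, buy the stock and collect the dividends, short the forward).
Profit at T = |F_mkt − F*| = |562.92 − 552.6937| = C$10.23 per share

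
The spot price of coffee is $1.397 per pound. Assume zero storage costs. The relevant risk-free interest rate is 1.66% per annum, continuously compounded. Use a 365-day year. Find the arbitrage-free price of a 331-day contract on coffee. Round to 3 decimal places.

F = S·e^(rT) = 1.397 · e^(0.0166 × 331/365) = 1.397 · e^0.015054
= 1.397 × 1.015168 = $1.418 per pound

$1.418 per pound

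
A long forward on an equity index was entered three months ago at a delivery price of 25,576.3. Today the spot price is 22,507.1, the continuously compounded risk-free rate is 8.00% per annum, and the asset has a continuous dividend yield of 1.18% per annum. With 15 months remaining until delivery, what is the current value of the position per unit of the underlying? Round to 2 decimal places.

Current fair forward for the remaining 15 months: F = S·e^((r − q)·T), (r − q) = 0.0800 − 0.0118 = 0.0682
F = 22507.1 · e^(0.0682 × 15/12) = 22507.1 × 1.08898928 = 24509.9906
Value of long forward = (F − K)·e^(−rT) = (24509.9906 − 25576.3) · e^(−0.0800·15/12)
= -1066.3094 × 0.90483742 = -964.84

-964.84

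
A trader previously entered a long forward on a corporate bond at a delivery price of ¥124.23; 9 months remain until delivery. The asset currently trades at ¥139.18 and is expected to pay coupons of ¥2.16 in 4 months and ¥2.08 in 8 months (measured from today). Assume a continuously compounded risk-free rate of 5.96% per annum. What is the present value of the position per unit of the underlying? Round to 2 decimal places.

PV(remaining coupons) I = 2.16·e^(−0.0596·4/12) + 2.08·e^(−0.0596·8/12) = 4.1165
Current forward F = (S − I)·e^(rT) = (139.18 − 4.1165)·e^(0.0596·9/12) = 135.0635 × 1.045714 = 141.2378
Value (long) = (F − K)·e^(−rT) = (141.2378 − 124.23) × 0.956284 = 16.2643
Value = ¥16.26

¥16.26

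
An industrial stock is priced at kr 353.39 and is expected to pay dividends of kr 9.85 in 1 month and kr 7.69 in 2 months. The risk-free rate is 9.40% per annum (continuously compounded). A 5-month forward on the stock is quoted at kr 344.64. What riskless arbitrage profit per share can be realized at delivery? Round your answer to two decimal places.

PV(dividends) I = 9.85·e^(−0.0940·1/12) + 7.69·e^(−0.0940·2/12) = 17.3436
Fair forward F* = (S − I)·e^(rT) = (353.39 − 17.3436)·e^0.039167 = 336.0464 × 1.039944 = 349.4694
Market kr 344.64 < fair 349.4694: forward underpriced → reverse cash-and-carry (short the stock, invest proceeds at r, pay the dividends, go long the forward).
Profit at T = |F_mkt − F*| = |344.64 − 349.4694| = kr 4.83 per share

kr 4.83 per share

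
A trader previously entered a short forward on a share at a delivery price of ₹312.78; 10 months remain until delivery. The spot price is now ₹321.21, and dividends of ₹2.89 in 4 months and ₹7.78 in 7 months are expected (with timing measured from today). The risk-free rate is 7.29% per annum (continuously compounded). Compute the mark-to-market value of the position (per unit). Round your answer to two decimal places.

PV(remaining dividends) I = 2.89·e^(−0.0729·4/12) + 7.78·e^(−0.0729·7/12) = 10.2767
Current forward F = (S − I)·e^(rT) = (321.21 − 10.2767)·e^(0.0729·10/12) = 310.9333 × 1.062633 = 330.4080
Value (long) = (F − K)·e^(−rT) = (330.4080 − 312.78) × 0.941058 = 16.5890
Short position value = −(long value) = -₹16.59

-₹16.59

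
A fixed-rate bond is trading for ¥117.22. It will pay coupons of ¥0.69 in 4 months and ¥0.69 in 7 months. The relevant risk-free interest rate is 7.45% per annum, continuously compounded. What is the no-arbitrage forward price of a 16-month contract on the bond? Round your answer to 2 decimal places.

¥127.99

PV(coupons) I = 0.69·e^(−0.0745·4/12) + 0.69·e^(−0.0745·7/12)
I = 0.6731 + 0.6607 = 1.3338
F = (S − I)·e^(rT) = (117.22 − 1.3338) · e^(0.0745·16/12)
= 115.8862 · e^0.099333 = 115.8862 × 1.104434 = ¥127.99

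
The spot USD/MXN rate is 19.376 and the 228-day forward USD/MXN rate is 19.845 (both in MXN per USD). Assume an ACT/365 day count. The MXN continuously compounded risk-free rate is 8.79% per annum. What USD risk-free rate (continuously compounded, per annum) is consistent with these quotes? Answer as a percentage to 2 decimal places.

F = S·e^((r_MXN − r_USD)T) ⇒ r_USD = r_MXN − ln(F/S)/T
ln(19.845/19.376) = 0.023917; /(228/365) = 0.038288
r_USD = 0.0879 − 0.038288 = 0.049612
r_USD = 4.96%

4.96%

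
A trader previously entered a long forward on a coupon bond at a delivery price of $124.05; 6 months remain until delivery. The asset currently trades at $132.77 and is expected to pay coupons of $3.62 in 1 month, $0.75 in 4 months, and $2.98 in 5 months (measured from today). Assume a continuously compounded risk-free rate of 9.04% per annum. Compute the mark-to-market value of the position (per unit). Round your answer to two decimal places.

$7.01

PV(remaining coupons) I = 3.62·e^(−0.0904·1/12) + 0.75·e^(−0.0904·4/12) + 2.98·e^(−0.0904·5/12) = 7.1904
Current forward F = (S − I)·e^(rT) = (132.77 − 7.1904)·e^(0.0904·6/12) = 125.5796 × 1.046237 = 131.3860
Value (long) = (F − K)·e^(−rT) = (131.3860 − 124.05) × 0.955806 = 7.0118
Value = $7.01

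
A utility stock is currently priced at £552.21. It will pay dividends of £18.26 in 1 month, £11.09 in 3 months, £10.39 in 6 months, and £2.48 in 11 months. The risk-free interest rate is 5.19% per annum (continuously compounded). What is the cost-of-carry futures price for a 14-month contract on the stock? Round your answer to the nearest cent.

£542.46

PV(dividends) I = 18.26·e^(−0.0519·1/12) + 11.09·e^(−0.0519·3/12) + 10.39·e^(−0.0519·6/12) + 2.48·e^(−0.0519·11/12)
I = 18.1812 + 10.9470 + 10.1238 + 2.3648 = 41.6168
F = (S − I)·e^(rT) = (552.21 − 41.6168) · e^(0.0519·14/12)
= 510.5932 · e^0.060550 = 510.5932 × 1.062421 = £542.46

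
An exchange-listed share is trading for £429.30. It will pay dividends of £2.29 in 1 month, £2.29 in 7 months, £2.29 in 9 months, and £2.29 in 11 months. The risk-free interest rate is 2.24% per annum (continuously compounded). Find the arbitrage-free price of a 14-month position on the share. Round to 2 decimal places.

PV(dividends) I = 2.29·e^(−0.0224·1/12) + 2.29·e^(−0.0224·7/12) + 2.29·e^(−0.0224·9/12) + 2.29·e^(−0.0224·11/12)
I = 2.2857 + 2.2603 + 2.2518 + 2.2435 = 9.0413
F = (S − I)·e^(rT) = (429.30 − 9.0413) · e^(0.0224·14/12)
= 420.2587 · e^0.026133 = 420.2587 × 1.026477 = £431.39

£431.39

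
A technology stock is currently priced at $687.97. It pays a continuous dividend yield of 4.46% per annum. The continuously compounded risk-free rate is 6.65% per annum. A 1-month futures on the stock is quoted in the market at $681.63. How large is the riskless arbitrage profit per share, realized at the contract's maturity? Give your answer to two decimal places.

$7.60 per share

Fair futures: F* = S·e^(carry·T), with carry = (r − q) = 0.0665 − 0.0446 = 0.0219
F* = 687.97 · e^(0.0219 × 1/12) = 687.97 · e^0.001825 = 687.97 × 1.001827 = $689.2269
Market $681.63 < fair $689.2269: forward underpriced → reverse cash-and-carry (short spot, go long the forward).
At maturity, profit = |F_mkt − F*| = |681.63 − 689.2269| = $7.60 per share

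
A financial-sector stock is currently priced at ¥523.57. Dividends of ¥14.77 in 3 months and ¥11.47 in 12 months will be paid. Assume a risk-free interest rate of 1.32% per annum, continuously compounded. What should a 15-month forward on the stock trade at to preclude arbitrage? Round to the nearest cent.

¥505.81

PV(dividends) I = 14.77·e^(−0.0132·3/12) + 11.47·e^(−0.0132·12/12)
I = 14.7213 + 11.3196 = 26.0409
F = (S − I)·e^(rT) = (523.57 − 26.0409) · e^(0.0132·15/12)
= 497.5291 · e^0.016500 = 497.5291 × 1.016637 = ¥505.81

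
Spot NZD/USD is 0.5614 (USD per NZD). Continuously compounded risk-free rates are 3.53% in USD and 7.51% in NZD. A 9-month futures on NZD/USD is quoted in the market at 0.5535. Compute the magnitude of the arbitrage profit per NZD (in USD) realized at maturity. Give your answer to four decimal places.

Fair futures: F* = S·e^(carry·T), with carry = (r_USD − r_NZD) = 0.0353 − 0.0751 = -0.0398
F* = 0.5614 · e^(-0.0398 × 9/12) = 0.5614 · e^-0.029850 = 0.5614 × 0.970591 = 0.5449
Market 0.5535 > fair 0.5449: forward overpriced → cash-and-carry (buy spot, short the forward).
At maturity, profit = |F_mkt − F*| = |0.5535 − 0.5449| = 0.0086 per NZD (in USD)

0.0086 per NZD (in USD)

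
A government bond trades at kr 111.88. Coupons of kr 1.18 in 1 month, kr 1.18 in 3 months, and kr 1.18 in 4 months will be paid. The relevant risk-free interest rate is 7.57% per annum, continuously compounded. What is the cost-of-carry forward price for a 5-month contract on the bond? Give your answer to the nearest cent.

kr 111.87

PV(coupons) I = 1.18·e^(−0.0757·1/12) + 1.18·e^(−0.0757·3/12) + 1.18·e^(−0.0757·4/12)
I = 1.1726 + 1.1579 + 1.1506 = 3.4811
F = (S − I)·e^(rT) = (111.88 − 3.4811) · e^(0.0757·5/12)
= 108.3989 · e^0.031542 = 108.3989 × 1.032045 = kr 111.87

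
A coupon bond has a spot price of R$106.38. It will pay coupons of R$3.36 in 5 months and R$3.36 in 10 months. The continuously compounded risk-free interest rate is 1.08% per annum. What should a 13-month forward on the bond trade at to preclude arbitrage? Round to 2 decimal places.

PV(coupons) I = 3.36·e^(−0.0108·5/12) + 3.36·e^(−0.0108·10/12)
I = 3.3449 + 3.3299 = 6.6748
F = (S − I)·e^(rT) = (106.38 − 6.6748) · e^(0.0108·13/12)
= 99.7052 · e^0.011700 = 99.7052 × 1.011769 = R$100.88

R$100.88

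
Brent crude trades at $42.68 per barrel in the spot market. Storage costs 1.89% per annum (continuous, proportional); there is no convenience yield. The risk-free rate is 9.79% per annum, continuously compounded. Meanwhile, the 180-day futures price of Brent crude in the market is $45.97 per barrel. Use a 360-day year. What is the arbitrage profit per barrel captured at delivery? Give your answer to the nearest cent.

Fair futures: F* = S·e^(carry·T), with carry = (r + u) = 0.0979 + 0.0189 = 0.1168
F* = 42.68 · e^(0.1168 × 180/360) = 42.68 · e^0.058400 = 42.68 × 1.060139 = $45.2467
Market $45.97 > fair $45.2467: forward overpriced → cash-and-carry (buy spot, short the forward).
At maturity, profit = |F_mkt − F*| = |45.97 − 45.2467| = $0.72 per barrel

$0.72 per barrel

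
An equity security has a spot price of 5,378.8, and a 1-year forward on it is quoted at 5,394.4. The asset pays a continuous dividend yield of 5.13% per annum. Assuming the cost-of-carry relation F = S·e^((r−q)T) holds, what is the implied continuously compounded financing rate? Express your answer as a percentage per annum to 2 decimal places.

From F = S·e^((r−q)T): (r − q) = ln(F/S)/T
ln(5394.4/5378.8) = ln(1.002900) = 0.002896
(r − q) = 0.002896 / (1) = 0.002896
r = ln(F/S)/T + q = 0.002896 + 0.0513 = 0.054196
r = 5.42%

5.42%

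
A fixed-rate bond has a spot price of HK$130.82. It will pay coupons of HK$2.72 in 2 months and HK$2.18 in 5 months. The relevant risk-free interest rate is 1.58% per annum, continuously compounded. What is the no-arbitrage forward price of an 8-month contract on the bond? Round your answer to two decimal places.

PV(coupons) I = 2.72·e^(−0.0158·2/12) + 2.18·e^(−0.0158·5/12)
I = 2.7128 + 2.1657 = 4.8785
F = (S − I)·e^(rT) = (130.82 − 4.8785) · e^(0.0158·8/12)
= 125.9415 · e^0.010533 = 125.9415 × 1.010589 = HK$127.28

HK$127.28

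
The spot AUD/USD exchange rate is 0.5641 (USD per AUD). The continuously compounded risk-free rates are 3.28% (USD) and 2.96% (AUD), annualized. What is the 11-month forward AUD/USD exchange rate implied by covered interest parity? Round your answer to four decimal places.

F = S·e^((r_USD − r_AUD)T) = 0.5641 · e^((0.0328 − 0.0296) × 11/12)
= 0.5641 · e^0.002933 = 0.5641 × 1.002937
F = 0.5658 USD per AUD

0.5658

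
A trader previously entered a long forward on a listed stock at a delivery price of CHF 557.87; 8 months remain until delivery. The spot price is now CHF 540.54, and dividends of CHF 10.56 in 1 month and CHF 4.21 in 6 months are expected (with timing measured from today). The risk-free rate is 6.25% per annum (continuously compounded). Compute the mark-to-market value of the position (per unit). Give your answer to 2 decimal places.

-CHF 9.15

PV(remaining dividends) I = 10.56·e^(−0.0625·1/12) + 4.21·e^(−0.0625·6/12) = 14.5856
Current forward F = (S − I)·e^(rT) = (540.54 − 14.5856)·e^(0.0625·8/12) = 525.9544 × 1.042547 = 548.3322
Value (long) = (F − K)·e^(−rT) = (548.3322 − 557.87) × 0.959189 = -9.1486
Value = -CHF 9.15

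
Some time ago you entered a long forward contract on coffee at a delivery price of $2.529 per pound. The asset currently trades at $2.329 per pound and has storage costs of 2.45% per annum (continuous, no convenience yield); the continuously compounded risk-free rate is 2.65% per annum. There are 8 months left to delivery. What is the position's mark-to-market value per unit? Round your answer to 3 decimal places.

-$0.117 per pound

Current fair forward for the remaining 8 months: F = S·e^((r + u)·T), (r + u) = 0.0265 + 0.0245 = 0.0510
F = 2.329 · e^(0.0510 × 8/12) = 2.329 × 1.034585 = 2.4095
Value of long forward = (F − K)·e^(−rT) = (2.4095 − 2.529) · e^(−0.0265·8/12)
= -0.1195 × 0.982488 = -0.117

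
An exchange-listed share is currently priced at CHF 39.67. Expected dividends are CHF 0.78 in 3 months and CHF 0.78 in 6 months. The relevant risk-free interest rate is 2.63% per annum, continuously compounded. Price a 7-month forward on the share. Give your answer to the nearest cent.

CHF 38.71

PV(dividends) I = 0.78·e^(−0.0263·3/12) + 0.78·e^(−0.0263·6/12)
I = 0.7749 + 0.7698 = 1.5447
F = (S − I)·e^(rT) = (39.67 − 1.5447) · e^(0.0263·7/12)
= 38.1253 · e^0.015342 = 38.1253 × 1.015460 = CHF 38.71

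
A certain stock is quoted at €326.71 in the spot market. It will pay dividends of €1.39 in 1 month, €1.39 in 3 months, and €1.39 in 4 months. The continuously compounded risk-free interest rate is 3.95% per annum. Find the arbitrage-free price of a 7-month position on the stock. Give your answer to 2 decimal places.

€330.10

PV(dividends) I = 1.39·e^(−0.0395·1/12) + 1.39·e^(−0.0395·3/12) + 1.39·e^(−0.0395·4/12)
I = 1.3854 + 1.3763 + 1.3718 = 4.1335
F = (S − I)·e^(rT) = (326.71 − 4.1335) · e^(0.0395·7/12)
= 322.5765 · e^0.023042 = 322.5765 × 1.023310 = €330.10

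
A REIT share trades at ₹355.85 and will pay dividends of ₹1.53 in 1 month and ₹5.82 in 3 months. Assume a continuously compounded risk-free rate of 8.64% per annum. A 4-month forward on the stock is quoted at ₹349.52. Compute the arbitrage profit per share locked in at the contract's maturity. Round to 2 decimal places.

PV(dividends) I = 1.53·e^(−0.0864·1/12) + 5.82·e^(−0.0864·3/12) = 7.2147
Fair forward F* = (S − I)·e^(rT) = (355.85 − 7.2147)·e^0.028800 = 348.6353 × 1.029219 = 358.8221
Market ₹349.52 < fair 358.8221: forward underpriced → reverse cash-and-carry (short the stock, invest proceeds at r, pay the dividends, go long the forward).
Profit at T = |F_mkt − F*| = |349.52 − 358.8221| = ₹9.30 per share

₹9.30 per share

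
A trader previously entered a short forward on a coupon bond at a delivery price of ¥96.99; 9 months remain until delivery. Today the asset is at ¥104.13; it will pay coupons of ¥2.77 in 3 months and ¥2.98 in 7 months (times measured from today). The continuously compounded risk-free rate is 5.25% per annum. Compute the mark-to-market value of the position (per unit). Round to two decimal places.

PV(remaining coupons) I = 2.77·e^(−0.0525·3/12) + 2.98·e^(−0.0525·7/12) = 5.6240
Current forward F = (S − I)·e^(rT) = (104.13 − 5.6240)·e^(0.0525·9/12) = 98.5060 × 1.040160 = 102.4620
Value (long) = (F − K)·e^(−rT) = (102.4620 − 96.99) × 0.961390 = 5.2607
Short position value = −(long value) = -¥5.26

-¥5.26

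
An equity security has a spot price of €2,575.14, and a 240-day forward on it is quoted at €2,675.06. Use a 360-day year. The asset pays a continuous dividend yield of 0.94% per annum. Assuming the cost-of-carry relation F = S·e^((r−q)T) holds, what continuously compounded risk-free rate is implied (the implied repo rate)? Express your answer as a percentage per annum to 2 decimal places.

From F = S·e^((r−q)T): (r − q) = ln(F/S)/T
ln(2675.06/2575.14) = ln(1.038802) = 0.038068
(r − q) = 0.038068 / (240/360) = 0.057102
r = ln(F/S)/T + q = 0.057102 + 0.0094 = 0.066502
r = 6.65%

6.65%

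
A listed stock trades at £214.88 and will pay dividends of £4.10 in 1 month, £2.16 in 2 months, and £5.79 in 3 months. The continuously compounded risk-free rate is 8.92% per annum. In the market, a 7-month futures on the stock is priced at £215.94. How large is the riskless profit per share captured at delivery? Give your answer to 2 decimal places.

£2.08 per share

PV(dividends) I = 4.10·e^(−0.0892·1/12) + 2.16·e^(−0.0892·2/12) + 5.79·e^(−0.0892·3/12) = 11.8601
Fair futures F* = (S − I)·e^(rT) = (214.88 − 11.8601)·e^0.052033 = 203.0199 × 1.053411 = 213.8634
Market £215.94 > fair 213.8634: forward overpriced → cash-and-carry (borrow at r, buy the stock and collect the dividends, short the forward).
Profit at T = |F_mkt − F*| = |215.94 − 213.8634| = £2.08 per share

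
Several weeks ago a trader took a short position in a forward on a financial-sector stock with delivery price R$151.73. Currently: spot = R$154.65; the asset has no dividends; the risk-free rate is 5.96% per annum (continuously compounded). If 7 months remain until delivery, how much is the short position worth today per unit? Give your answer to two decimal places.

Current fair forward for the remaining 7 months: F = S·e^(r·T), r = 0.0596
F = 154.65 · e^(0.0596 × 7/12) = 154.65 × 1.035378 = 160.1212
Value of long forward = (F − K)·e^(−rT) = (160.1212 − 151.73) · e^(−0.0596·7/12)
= 8.3912 × 0.965831 = 8.10
Short position value = −(long value) = -R$8.10

-R$8.10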